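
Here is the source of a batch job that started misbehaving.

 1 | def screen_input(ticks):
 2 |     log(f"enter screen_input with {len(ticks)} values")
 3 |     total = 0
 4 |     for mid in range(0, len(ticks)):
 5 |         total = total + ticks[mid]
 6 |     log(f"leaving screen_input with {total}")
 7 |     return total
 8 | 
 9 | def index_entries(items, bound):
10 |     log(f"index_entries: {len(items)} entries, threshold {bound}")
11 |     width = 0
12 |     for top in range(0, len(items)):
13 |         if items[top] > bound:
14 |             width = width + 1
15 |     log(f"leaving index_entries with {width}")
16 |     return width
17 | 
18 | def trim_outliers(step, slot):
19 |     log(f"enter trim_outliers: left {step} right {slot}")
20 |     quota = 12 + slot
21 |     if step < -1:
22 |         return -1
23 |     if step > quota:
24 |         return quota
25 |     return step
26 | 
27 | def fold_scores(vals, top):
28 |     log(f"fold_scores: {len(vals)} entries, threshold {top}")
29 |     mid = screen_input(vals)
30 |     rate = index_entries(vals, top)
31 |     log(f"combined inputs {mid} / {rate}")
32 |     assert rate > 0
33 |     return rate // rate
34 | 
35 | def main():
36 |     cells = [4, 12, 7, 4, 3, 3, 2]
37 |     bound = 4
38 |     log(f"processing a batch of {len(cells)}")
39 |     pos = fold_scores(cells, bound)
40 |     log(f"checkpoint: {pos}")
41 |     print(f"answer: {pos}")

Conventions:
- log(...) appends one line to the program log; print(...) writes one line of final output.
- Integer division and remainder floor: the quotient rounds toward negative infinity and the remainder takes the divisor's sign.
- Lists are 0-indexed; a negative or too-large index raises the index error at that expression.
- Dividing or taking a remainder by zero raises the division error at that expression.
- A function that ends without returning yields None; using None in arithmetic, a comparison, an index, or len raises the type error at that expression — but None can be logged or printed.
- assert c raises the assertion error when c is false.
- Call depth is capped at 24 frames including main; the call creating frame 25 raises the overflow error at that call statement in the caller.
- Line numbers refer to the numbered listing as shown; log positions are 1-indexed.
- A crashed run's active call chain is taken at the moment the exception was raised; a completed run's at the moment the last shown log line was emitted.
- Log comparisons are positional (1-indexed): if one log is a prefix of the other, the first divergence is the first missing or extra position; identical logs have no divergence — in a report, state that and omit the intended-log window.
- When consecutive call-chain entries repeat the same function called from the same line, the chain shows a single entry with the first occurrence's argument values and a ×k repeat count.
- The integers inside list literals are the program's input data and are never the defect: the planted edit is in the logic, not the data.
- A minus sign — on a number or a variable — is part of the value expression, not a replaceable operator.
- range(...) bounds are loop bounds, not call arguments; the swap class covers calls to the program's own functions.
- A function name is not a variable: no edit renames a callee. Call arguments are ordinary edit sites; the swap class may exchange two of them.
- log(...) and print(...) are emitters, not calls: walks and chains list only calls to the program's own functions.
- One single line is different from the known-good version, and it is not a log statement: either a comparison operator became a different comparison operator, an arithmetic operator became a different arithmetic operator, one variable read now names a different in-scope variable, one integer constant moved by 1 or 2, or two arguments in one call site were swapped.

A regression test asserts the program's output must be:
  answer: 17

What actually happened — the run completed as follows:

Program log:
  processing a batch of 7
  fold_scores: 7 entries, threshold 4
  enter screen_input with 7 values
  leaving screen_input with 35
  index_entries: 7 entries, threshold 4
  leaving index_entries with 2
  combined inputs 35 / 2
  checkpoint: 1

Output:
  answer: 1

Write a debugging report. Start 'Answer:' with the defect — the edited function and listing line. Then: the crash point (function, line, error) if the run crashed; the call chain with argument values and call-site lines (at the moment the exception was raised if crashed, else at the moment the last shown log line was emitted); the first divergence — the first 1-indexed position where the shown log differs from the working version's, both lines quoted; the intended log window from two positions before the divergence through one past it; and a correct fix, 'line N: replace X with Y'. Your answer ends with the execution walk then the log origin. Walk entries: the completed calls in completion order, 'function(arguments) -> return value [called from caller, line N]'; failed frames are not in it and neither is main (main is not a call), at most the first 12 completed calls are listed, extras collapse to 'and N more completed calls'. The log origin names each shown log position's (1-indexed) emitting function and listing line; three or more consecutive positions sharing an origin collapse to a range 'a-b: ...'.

Answer: the defect is in fold_scores at line 33.
The tell: Everything matches until log position 8, which reads 'checkpoint: 1' in place of 'checkpoint: 17'.
Call chain: main.
First divergence: position 8 — the shown line 'checkpoint: 1' should read 'checkpoint: 17'.
Intended log window:
  6: leaving index_entries with 2
  7: combined inputs 35 / 2
  8: checkpoint: 17
Execution walk:
  screen_input([4, 12, 7, 4, 3, 3, 2]) -> 35  [called from fold_scores, line 29]
  index_entries([4, 12, 7, 4, 3, 3, 2], 4) -> 2  [called from fold_scores, line 30]
  fold_scores([4, 12, 7, 4, 3, 3, 2], 4) -> 1  [called from main, line 39]
Log origin:
  1 — main, line 38
  2 — fold_scores, line 28
  3 — screen_input, line 2
  4 — screen_input, line 6
  5 — index_entries, line 10
  6 — index_entries, line 15
  7 — fold_scores, line 31
  8 — main, line 40
A correct fix: line 33: replace `rate // rate` with `mid // rate`.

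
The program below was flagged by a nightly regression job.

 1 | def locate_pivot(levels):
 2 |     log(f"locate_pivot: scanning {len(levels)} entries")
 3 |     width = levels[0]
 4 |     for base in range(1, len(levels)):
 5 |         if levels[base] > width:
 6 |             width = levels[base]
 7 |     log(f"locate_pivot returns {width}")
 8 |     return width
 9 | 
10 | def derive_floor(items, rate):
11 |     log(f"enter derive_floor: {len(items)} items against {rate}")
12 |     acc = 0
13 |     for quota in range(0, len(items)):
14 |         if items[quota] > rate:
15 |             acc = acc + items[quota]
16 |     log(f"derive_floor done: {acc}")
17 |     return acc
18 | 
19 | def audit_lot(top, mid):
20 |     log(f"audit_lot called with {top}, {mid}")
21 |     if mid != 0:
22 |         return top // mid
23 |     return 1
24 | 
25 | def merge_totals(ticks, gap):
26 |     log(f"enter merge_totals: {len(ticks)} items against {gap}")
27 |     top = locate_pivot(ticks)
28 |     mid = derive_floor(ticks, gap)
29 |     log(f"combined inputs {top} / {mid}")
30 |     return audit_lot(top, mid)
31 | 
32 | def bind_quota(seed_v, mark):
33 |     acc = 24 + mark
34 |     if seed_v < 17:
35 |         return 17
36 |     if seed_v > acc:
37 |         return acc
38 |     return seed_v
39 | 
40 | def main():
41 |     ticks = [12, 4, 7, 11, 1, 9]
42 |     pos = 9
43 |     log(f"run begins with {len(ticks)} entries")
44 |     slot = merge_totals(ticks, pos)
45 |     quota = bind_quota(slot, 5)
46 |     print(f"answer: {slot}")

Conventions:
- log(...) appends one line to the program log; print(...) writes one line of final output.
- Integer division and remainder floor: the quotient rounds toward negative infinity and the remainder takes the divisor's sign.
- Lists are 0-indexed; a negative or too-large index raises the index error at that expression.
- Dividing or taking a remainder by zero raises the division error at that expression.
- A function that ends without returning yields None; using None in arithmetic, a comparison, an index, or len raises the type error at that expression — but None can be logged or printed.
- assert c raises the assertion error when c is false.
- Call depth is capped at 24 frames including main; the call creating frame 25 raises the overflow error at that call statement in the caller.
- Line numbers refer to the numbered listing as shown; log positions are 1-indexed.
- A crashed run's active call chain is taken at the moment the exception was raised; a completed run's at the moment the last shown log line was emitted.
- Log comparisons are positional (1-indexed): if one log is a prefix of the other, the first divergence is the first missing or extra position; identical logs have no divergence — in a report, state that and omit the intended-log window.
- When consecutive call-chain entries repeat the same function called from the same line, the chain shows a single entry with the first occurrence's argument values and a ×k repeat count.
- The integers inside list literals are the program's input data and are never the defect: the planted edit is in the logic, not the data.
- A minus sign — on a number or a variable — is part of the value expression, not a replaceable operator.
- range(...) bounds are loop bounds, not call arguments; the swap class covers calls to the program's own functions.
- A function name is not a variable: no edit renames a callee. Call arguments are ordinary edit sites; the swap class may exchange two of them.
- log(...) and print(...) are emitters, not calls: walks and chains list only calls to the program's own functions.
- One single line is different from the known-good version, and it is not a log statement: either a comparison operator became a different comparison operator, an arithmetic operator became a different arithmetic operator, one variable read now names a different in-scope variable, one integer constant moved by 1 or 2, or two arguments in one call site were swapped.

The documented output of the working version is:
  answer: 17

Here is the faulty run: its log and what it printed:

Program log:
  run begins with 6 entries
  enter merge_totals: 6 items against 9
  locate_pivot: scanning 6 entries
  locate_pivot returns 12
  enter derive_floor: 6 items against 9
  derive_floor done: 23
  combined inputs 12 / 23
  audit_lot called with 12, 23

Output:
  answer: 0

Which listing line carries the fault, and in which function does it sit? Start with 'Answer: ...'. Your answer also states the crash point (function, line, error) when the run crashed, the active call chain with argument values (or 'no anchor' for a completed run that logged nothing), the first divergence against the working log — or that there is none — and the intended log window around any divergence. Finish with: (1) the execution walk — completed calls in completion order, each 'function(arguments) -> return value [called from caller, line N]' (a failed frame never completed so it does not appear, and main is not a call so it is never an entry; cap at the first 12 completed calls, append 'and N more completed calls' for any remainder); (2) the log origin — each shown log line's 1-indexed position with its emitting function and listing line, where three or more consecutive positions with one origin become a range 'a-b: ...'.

Answer: the defect is in main at line 46.
Core observation: Every logged value matches the working version; the printed result is what differs.
Call chain: main -> merge_totals([12, 4, 7, 11, 1, 9], 9) (called at line 44) -> audit_lot(12, 23) (called at line 30).
First divergence: none — the logs agree in full.
Execution walk:
  locate_pivot([12, 4, 7, 11, 1, 9]) -> 12  [called from merge_totals, line 27]
  derive_floor([12, 4, 7, 11, 1, 9], 9) -> 23  [called from merge_totals, line 28]
  audit_lot(12, 23) -> 0  [called from merge_totals, line 30]
  merge_totals([12, 4, 7, 11, 1, 9], 9) -> 0  [called from main, line 44]
  bind_quota(0, 5) -> 17  [called from main, line 45]
Origin of each log line:
  1: from main, line 43
  2: from merge_totals, line 26
  3: from locate_pivot, line 2
  4: from locate_pivot, line 7
  5: from derive_floor, line 11
  6: from derive_floor, line 16
  7: from merge_totals, line 29
  8: from audit_lot, line 20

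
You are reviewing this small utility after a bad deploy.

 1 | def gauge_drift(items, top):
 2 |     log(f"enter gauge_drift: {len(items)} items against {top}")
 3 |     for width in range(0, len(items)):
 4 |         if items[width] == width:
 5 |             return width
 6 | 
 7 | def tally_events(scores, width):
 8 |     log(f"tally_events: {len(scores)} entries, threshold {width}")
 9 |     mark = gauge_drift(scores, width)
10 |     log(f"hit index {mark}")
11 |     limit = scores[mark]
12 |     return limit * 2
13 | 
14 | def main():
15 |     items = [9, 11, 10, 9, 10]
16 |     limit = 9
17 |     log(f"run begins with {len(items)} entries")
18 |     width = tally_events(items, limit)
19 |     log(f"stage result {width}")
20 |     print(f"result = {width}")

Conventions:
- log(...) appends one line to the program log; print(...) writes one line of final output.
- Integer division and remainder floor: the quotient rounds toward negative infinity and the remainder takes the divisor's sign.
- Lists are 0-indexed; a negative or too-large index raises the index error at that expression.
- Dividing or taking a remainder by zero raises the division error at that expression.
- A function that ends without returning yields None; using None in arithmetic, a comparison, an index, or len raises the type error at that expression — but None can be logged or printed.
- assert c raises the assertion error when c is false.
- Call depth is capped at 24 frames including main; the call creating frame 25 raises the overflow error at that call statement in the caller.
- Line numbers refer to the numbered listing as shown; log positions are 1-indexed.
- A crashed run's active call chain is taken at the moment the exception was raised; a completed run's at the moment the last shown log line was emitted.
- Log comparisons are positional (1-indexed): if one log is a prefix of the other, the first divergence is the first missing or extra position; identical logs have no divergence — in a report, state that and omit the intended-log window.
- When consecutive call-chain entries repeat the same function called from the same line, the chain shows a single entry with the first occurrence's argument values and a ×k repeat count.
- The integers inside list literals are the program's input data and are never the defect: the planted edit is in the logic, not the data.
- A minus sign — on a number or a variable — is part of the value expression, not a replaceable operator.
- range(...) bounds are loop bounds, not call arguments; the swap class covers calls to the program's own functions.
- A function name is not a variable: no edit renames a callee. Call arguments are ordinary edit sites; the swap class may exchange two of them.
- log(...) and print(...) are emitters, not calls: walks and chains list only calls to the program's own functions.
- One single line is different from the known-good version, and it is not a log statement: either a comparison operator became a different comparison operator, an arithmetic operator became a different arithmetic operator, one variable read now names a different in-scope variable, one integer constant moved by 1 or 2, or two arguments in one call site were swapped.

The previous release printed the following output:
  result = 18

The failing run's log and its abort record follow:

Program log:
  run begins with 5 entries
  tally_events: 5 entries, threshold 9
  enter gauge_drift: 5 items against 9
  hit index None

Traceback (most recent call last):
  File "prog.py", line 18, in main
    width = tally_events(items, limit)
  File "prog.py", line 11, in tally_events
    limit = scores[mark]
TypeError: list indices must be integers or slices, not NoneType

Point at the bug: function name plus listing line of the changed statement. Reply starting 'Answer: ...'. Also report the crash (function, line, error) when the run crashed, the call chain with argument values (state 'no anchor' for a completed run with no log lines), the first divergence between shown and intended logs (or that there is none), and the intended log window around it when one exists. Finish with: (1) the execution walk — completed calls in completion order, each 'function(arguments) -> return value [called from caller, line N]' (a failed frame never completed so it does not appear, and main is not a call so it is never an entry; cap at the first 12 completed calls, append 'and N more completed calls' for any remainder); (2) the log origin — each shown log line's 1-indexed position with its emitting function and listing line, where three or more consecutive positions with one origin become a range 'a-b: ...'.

Answer: the defect is in gauge_drift at line 4.
Key observation: The earliest visible damage is log position 4 — 'hit index None' rather than the intended 'hit index 0'.
Crash: tally_events, line 11, TypeError.
Call chain: main -> tally_events([9, 11, 10, 9, 10], 9) (called at line 18).
First divergence: at position 4 the run shows 'hit index None' where the working version logs 'hit index 0'.
Intended log window:
  2: tally_events: 5 entries, threshold 9
  3: enter gauge_drift: 5 items against 9
  4: hit index 0
  5: stage result 18
Execution walk:
  gauge_drift([9, 11, 10, 9, 10], 9) -> None  [called from tally_events, line 9]
Log origin:
  1: emitted by main (line 17)
  2: emitted by tally_events (line 8)
  3: emitted by gauge_drift (line 2)
  4: emitted by tally_events (line 10)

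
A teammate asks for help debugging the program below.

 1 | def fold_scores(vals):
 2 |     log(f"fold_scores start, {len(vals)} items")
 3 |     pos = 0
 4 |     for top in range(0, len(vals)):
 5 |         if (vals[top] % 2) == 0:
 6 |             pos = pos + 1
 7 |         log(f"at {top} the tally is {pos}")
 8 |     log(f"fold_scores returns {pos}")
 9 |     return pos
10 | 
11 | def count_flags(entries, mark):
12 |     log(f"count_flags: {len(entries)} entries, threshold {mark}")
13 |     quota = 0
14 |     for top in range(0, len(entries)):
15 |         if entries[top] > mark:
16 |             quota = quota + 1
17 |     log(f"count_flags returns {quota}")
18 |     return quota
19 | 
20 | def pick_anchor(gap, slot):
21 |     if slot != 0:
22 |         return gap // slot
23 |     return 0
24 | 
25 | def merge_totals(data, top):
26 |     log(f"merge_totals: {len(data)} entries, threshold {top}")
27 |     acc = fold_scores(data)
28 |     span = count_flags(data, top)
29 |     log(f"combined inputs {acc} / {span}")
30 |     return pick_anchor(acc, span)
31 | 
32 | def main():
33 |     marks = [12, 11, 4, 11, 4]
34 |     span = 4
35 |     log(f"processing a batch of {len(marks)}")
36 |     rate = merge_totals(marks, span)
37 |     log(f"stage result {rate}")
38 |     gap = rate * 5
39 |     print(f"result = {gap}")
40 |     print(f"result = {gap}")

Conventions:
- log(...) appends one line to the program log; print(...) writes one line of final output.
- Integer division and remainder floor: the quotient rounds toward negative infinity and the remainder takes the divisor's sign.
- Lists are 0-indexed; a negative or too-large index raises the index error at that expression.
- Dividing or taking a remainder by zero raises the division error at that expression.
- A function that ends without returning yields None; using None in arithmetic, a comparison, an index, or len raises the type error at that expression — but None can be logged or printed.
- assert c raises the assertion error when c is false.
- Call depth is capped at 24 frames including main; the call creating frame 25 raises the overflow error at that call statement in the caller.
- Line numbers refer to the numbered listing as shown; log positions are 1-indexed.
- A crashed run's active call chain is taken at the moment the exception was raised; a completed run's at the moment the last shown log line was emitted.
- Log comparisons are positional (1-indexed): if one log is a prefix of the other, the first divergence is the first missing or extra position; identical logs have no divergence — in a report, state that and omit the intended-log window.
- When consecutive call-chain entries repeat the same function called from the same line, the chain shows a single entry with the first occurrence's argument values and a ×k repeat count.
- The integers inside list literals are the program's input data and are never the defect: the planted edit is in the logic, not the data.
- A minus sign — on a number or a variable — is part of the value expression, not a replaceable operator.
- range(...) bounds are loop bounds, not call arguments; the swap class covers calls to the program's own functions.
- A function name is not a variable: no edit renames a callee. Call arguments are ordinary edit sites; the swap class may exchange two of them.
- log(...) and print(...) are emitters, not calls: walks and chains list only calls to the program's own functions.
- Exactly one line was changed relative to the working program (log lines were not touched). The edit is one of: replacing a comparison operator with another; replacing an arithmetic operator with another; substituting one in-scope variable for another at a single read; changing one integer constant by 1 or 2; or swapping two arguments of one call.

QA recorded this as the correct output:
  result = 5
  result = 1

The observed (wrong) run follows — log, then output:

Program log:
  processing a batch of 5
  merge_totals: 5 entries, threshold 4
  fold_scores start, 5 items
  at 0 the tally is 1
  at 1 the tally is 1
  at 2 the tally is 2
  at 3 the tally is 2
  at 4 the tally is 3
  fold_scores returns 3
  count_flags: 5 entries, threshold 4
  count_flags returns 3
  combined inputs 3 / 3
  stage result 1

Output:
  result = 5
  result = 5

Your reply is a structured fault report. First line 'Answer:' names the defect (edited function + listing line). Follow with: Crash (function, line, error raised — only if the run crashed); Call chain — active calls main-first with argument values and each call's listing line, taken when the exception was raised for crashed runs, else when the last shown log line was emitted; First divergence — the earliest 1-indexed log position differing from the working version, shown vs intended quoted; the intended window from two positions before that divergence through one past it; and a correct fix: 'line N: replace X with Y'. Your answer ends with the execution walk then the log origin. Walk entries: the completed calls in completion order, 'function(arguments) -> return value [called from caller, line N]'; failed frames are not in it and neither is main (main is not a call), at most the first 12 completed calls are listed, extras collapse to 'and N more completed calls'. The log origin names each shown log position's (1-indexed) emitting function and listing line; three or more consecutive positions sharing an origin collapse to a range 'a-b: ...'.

Answer: the defect is in main at line 40.
The tell: The logs agree in full; only the final output differs.
Call chain: main.
First divergence: none — the logs agree in full.
Execution walk:
  fold_scores([12, 11, 4, 11, 4]) -> 3  [called from merge_totals, line 27]
  count_flags([12, 11, 4, 11, 4], 4) -> 3  [called from merge_totals, line 28]
  pick_anchor(3, 3) -> 1  [called from merge_totals, line 30]
  merge_totals([12, 11, 4, 11, 4], 4) -> 1  [called from main, line 36]
Origin of each log line:
  1: from main, line 35
  2: from merge_totals, line 26
  3: from fold_scores, line 2
  4-8: from fold_scores, line 7
  9: from fold_scores, line 8
  10: from count_flags, line 12
  11: from count_flags, line 17
  12: from merge_totals, line 29
  13: from main, line 37
A correct fix: line 40: replace `gap` with `rate`.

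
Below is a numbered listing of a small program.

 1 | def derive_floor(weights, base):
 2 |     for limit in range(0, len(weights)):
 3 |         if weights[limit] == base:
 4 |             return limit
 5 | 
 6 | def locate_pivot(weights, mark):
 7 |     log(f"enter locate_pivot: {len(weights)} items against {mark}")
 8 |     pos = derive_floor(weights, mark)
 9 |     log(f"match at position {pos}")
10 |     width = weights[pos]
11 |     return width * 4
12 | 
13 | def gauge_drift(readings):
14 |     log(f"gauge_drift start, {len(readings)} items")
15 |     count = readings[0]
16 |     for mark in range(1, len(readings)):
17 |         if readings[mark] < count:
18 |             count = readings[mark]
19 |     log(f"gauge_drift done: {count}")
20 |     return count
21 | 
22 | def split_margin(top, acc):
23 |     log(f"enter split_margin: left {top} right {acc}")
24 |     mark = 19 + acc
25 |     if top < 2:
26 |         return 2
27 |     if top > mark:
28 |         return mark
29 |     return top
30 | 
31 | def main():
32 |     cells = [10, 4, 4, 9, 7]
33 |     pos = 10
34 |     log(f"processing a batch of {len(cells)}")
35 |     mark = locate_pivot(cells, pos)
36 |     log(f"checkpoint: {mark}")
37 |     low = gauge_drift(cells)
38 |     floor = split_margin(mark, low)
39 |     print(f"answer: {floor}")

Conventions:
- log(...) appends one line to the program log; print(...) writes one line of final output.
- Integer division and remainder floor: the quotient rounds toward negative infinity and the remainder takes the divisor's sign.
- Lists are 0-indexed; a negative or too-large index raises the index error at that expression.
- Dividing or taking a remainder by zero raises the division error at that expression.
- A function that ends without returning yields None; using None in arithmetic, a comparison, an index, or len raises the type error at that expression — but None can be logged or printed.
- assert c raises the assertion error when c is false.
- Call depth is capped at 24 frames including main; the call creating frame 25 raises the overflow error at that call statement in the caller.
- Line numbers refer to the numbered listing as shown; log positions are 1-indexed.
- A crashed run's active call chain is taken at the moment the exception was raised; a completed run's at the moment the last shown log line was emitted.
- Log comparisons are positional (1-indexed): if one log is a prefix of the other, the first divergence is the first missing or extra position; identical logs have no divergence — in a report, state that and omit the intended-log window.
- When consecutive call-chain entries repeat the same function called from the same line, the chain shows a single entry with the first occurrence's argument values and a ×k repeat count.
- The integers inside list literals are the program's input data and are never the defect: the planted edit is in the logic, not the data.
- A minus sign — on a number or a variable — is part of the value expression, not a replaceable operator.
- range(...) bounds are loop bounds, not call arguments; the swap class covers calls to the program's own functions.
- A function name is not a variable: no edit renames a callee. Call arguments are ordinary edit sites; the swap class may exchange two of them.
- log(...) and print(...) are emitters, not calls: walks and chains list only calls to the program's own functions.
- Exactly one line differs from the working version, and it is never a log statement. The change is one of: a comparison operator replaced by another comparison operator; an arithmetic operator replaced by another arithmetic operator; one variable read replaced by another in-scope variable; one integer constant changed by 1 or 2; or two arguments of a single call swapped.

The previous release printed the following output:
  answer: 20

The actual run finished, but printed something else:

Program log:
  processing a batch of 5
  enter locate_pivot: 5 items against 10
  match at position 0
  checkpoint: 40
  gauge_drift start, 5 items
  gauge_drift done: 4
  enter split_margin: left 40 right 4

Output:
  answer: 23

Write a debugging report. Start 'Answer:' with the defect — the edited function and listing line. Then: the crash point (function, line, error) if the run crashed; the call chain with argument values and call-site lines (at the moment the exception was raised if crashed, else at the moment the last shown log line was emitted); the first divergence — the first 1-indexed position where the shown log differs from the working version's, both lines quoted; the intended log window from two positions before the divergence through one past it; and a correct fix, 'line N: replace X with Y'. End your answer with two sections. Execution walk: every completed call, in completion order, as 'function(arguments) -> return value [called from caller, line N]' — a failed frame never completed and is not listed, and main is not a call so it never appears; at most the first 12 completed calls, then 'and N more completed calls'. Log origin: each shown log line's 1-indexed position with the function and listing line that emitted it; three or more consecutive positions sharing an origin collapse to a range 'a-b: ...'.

Answer: the defect is in locate_pivot at line 11.
The tell: Log line 4 is where behavior first shows: 'checkpoint: 40' appears instead of 'checkpoint: 20'.
Call chain: main -> split_margin(40, 4) (called at line 38).
First divergence: position 4 — shown 'checkpoint: 40', intended 'checkpoint: 20'.
Intended log window:
  2: enter locate_pivot: 5 items against 10
  3: match at position 0
  4: checkpoint: 20
  5: gauge_drift start, 5 items
Execution walk:
  derive_floor([10, 4, 4, 9, 7], 10) -> 0  [called from locate_pivot, line 8]
  locate_pivot([10, 4, 4, 9, 7], 10) -> 40  [called from main, line 35]
  gauge_drift([10, 4, 4, 9, 7]) -> 4  [called from main, line 37]
  split_margin(40, 4) -> 23  [called from main, line 38]
Log origin:
  1 — main, line 34
  2 — locate_pivot, line 7
  3 — locate_pivot, line 9
  4 — main, line 36
  5 — gauge_drift, line 14
  6 — gauge_drift, line 19
  7 — split_margin, line 23
A correct fix: line 11: replace `4` with `2`.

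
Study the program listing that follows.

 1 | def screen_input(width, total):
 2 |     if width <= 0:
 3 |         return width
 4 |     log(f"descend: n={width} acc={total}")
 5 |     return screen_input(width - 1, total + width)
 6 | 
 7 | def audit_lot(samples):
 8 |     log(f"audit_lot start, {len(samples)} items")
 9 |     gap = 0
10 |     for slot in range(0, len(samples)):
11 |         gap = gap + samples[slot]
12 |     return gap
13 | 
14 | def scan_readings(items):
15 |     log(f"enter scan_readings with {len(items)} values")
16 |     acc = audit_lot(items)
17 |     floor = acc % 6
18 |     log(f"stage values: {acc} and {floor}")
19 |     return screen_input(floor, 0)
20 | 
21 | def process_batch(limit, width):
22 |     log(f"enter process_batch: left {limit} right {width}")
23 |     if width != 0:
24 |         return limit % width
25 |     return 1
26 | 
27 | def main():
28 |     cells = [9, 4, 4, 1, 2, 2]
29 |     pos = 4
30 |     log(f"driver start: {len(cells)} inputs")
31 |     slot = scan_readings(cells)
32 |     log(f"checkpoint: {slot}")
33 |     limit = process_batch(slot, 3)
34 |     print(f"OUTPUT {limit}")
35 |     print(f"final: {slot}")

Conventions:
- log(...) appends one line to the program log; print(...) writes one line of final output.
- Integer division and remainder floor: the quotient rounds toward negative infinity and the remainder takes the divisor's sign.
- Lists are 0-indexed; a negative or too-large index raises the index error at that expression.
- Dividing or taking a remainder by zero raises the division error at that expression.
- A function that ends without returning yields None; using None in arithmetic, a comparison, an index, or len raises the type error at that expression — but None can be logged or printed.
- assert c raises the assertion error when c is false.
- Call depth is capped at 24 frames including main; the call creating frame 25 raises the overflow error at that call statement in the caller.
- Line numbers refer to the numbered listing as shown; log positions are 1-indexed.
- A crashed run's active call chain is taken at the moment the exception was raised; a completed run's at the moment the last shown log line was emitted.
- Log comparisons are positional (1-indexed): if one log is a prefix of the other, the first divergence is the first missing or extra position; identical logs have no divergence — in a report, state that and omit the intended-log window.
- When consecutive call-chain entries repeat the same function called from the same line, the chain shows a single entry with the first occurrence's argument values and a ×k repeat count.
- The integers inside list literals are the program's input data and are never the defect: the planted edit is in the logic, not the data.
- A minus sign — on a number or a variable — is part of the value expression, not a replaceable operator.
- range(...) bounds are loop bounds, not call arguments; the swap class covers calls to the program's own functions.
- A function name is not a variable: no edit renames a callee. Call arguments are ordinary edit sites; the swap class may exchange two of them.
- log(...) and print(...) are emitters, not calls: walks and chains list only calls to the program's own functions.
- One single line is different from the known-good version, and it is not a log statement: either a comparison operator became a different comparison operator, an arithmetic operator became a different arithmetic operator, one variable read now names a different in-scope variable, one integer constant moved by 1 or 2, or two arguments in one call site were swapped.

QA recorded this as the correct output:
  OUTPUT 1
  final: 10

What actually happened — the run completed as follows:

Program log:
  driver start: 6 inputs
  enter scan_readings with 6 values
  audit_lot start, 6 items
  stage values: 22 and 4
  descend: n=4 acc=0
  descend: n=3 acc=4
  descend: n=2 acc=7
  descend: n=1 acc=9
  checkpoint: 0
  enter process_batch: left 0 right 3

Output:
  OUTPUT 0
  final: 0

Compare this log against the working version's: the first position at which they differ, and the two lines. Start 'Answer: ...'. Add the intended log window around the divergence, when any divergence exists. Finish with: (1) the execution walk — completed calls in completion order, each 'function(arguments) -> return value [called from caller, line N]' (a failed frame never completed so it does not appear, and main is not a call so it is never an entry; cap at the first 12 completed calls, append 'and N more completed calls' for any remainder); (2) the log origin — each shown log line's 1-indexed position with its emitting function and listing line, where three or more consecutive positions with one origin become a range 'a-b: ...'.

Answer: at position 9 the run shows 'checkpoint: 0' where the working version logs 'checkpoint: 10'.
Intended log window:
  7: descend: n=2 acc=7
  8: descend: n=1 acc=9
  9: checkpoint: 10
  10: enter process_batch: left 10 right 3
Execution walk:
  audit_lot([9, 4, 4, 1, 2, 2]) -> 22  [called from scan_readings, line 16]
  screen_input(0, 10) -> 0  [called from screen_input, line 5]
  screen_input(1, 9) -> 0  [called from screen_input, line 5]
  screen_input(2, 7) -> 0  [called from screen_input, line 5]
  screen_input(3, 4) -> 0  [called from screen_input, line 5]
  screen_input(4, 0) -> 0  [called from scan_readings, line 19]
  scan_readings([9, 4, 4, 1, 2, 2]) -> 0  [called from main, line 31]
  process_batch(0, 3) -> 0  [called from main, line 33]
Origin of each log line:
  1: logged in main at line 30
  2: logged in scan_readings at line 15
  3: logged in audit_lot at line 8
  4: logged in scan_readings at line 18
  5-8: logged in screen_input at line 4
  9: logged in main at line 32
  10: logged in process_batch at line 22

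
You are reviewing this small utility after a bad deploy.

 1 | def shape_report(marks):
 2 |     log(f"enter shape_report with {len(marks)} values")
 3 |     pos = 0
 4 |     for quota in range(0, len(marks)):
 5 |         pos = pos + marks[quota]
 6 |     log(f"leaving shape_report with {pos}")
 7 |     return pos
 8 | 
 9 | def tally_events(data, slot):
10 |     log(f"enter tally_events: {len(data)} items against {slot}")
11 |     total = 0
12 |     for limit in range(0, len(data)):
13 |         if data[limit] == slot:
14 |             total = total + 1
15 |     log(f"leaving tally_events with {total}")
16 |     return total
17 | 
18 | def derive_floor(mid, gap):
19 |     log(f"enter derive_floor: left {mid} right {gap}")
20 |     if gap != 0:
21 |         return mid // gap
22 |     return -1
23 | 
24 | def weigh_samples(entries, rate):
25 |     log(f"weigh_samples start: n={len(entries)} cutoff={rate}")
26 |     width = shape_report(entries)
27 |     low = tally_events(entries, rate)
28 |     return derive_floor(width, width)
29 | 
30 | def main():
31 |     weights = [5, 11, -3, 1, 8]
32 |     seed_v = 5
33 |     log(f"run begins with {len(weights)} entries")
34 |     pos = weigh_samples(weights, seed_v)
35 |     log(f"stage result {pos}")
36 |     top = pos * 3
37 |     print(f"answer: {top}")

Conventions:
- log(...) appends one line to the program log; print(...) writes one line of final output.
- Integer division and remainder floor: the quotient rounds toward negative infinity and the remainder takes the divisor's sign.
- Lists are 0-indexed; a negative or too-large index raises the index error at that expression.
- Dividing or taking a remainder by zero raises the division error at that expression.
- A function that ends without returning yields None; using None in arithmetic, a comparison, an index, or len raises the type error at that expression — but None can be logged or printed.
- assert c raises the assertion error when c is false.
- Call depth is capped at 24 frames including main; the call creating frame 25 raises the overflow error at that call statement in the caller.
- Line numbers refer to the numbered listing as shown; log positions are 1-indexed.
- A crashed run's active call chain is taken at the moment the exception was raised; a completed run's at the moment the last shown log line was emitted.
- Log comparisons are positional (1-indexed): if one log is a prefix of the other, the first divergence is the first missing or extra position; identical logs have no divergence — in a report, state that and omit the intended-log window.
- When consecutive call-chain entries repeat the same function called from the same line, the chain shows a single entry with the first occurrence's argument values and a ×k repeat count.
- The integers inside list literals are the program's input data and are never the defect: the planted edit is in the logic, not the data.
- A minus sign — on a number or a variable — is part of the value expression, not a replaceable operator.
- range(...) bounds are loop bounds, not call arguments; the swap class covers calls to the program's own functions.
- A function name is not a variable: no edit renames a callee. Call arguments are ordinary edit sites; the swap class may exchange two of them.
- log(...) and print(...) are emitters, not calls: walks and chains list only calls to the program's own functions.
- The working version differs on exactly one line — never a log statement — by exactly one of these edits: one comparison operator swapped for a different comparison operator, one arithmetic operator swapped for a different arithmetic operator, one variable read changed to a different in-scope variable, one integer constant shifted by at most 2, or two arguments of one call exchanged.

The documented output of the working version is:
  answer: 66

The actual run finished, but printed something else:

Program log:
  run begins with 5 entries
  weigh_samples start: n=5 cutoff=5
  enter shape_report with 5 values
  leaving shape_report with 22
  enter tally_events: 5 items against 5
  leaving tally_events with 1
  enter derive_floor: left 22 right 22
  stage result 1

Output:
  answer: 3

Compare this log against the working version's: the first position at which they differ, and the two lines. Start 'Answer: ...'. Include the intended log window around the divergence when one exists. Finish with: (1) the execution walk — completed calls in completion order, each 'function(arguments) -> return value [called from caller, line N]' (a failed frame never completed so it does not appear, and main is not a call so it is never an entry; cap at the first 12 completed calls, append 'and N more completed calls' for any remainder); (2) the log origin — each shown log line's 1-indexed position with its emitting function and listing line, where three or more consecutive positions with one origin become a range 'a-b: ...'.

Answer: position 7; shown 'enter derive_floor: left 22 right 22' vs intended 'enter derive_floor: left 22 right 1'.
Intended log window:
  5: enter tally_events: 5 items against 5
  6: leaving tally_events with 1
  7: enter derive_floor: left 22 right 1
  8: stage result 22
Execution walk:
  shape_report([5, 11, -3, 1, 8]) -> 22  [called from weigh_samples, line 26]
  tally_events([5, 11, -3, 1, 8], 5) -> 1  [called from weigh_samples, line 27]
  derive_floor(22, 22) -> 1  [called from weigh_samples, line 28]
  weigh_samples([5, 11, -3, 1, 8], 5) -> 1  [called from main, line 34]
Log origin:
  1: from main, line 33
  2: from weigh_samples, line 25
  3: from shape_report, line 2
  4: from shape_report, line 6
  5: from tally_events, line 10
  6: from tally_events, line 15
  7: from derive_floor, line 19
  8: from main, line 35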